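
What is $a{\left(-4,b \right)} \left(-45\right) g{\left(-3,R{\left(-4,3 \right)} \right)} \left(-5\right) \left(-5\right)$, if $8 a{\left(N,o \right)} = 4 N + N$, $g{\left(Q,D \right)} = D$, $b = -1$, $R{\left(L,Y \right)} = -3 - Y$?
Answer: $-16875$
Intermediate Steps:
$a{\left(N,o \right)} = \frac{5 N}{8}$ ($a{\left(N,o \right)} = \frac{4 N + N}{8} = \frac{5 N}{8}$)
$a{\left(-4,b \right)} \left(-45\right) g{\left(-3,R{\left(-4,3 \right)} \right)} \left(-5\right) \left(-5\right) = \frac{5}{8} \left(-4\right) \left(-45\right) \left(-3 - 3\right) \left(-5\right) \left(-5\right) = \left(- \frac{5}{2}\right) \left(-45\right) \left(-3 - 3\right) \left(-5\right) \left(-5\right) = \frac{225 \left(-6\right) \left(-5\right) \left(-5\right)}{2} = \frac{225 \cdot 30 \left(-5\right)}{2} = \frac{225}{2} \left(-150\right) = -16875$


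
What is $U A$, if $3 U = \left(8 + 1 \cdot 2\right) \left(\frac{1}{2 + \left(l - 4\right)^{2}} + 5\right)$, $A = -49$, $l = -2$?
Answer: $- \frac{46795}{57} \approx -820.96$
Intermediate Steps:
$U = \frac{955}{57}$ ($U = \frac{\left(8 + 1 \cdot 2\right) \left(\frac{1}{2 + \left(-2 - 4\right)^{2}} + 5\right)}{3} = \frac{\left(8 + 2\right) \left(\frac{1}{2 + \left(-6\right)^{2}} + 5\right)}{3} = \frac{10 \left(\frac{1}{2 + 36} + 5\right)}{3} = \frac{10 \left(\frac{1}{38} + 5\right)}{3} = \frac{10 \cdot \frac{191}{38}}{3} = \frac{1}{3} \cdot \frac{955}{19} = \frac{955}{57} \approx 16.754$)
$U A = \frac{955}{57} \left(-49\right) = - \frac{46795}{57}$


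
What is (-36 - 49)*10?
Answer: -850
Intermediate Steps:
(-36 - 49)*10 = -85*10 = -850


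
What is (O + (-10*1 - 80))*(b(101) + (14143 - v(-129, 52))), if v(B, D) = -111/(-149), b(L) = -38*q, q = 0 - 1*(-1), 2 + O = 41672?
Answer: 87381783720/149 ≈ 5.8646e+8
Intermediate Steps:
O = 41670 (O = -2 + 41672 = 41670)
q = 1 (q = 0 + 1 = 1)
b(L) = -38 (b(L) = -38*1 = -38)
v(B, D) = 111/149 (v(B, D) = -111*(-1/149) = 111/149)
(O + (-10*1 - 80))*(b(101) + (14143 - v(-129, 52))) = (41670 + (-10*1 - 80))*(-38 + (14143 - 1*111/149)) = (41670 + (-10 - 80))*(-38 + (14143 - 111/149)) = (41670 - 90)*(-38 + 2107196/149) = 41580*(2101534/149) = 87381783720/149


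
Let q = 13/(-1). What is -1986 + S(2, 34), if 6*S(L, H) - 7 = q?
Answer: -1987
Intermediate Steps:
q = -13 (q = 13*(-1) = -13)
S(L, H) = -1 (S(L, H) = 7/6 + (1/6)*(-13) = 7/6 - 13/6 = -1)
-1986 + S(2, 34) = -1986 - 1 = -1987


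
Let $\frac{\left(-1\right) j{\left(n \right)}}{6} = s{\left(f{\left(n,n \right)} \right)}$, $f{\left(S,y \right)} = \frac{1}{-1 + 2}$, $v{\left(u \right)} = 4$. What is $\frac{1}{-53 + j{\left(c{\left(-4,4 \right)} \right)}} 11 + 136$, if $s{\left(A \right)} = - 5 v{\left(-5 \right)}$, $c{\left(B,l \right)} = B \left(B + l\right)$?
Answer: $\frac{9123}{67} \approx 136.16$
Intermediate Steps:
$f{\left(S,y \right)} = 1$ ($f{\left(S,y \right)} = 1^{-1} = 1$)
$s{\left(A \right)} = -20$ ($s{\left(A \right)} = \left(-5\right) 4 = -20$)
$j{\left(n \right)} = 120$ ($j{\left(n \right)} = \left(-6\right) \left(-20\right) = 120$)
$\frac{1}{-53 + j{\left(c{\left(-4,4 \right)} \right)}} 11 + 136 = \frac{1}{-53 + 120} \cdot 11 + 136 = \frac{1}{67} \cdot 11 + 136 = \frac{11}{67} + 136 = \frac{9123}{67}$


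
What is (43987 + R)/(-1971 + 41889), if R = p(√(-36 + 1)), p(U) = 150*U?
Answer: 43987/39918 + 25*I*√35/6653 ≈ 1.1019 + 0.022231*I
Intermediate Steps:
R = 150*I*√35 (R = 150*√(-36 + 1) = 150*√(-35) = 150*(I*√35) = 150*I*√35 ≈ 887.41*I)
(43987 + R)/(-1971 + 41889) = (43987 + 150*I*√35)/(-1971 + 41889) = (43987 + 150*I*√35)/39918 = (43987 + 150*I*√35)*(1/39918) = 43987/39918 + 25*I*√35/6653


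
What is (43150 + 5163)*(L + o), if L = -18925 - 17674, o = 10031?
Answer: -1283579784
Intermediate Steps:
L = -36599
(43150 + 5163)*(L + o) = (43150 + 5163)*(-36599 + 10031) = 48313*(-26568) = -1283579784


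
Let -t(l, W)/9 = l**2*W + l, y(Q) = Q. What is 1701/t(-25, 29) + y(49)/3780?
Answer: 308/122175 ≈ 0.0025210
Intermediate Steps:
t(l, W) = -9*l - 9*W*l**2 (t(l, W) = -9*(l**2*W + l) = -9*(W*l**2 + l) = -9*(l + W*l**2) = -9*l - 9*W*l**2)
1701/t(-25, 29) + y(49)/3780 = 1701/((-9*(-25)*(1 + 29*(-25)))) + 49/3780 = 1701/((-9*(-25)*(1 - 725))) + 49*(1/3780) = 1701/((-9*(-25)*(-724))) + 7/540 = 1701/(-162900) + 7/540 = 1701*(-1/162900) + 7/540 = -189/18100 + 7/540 = 308/122175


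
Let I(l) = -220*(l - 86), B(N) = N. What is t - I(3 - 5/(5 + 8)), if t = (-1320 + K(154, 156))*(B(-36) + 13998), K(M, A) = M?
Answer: -211874476/13 ≈ -1.6298e+7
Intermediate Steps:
t = -16279692 (t = (-1320 + 154)*(-36 + 13998) = -1166*13962 = -16279692)
I(l) = 18920 - 220*l (I(l) = -220*(-86 + l) = 18920 - 220*l)
t - I(3 - 5/(5 + 8)) = -16279692 - (18920 - 220*(3 - 5/(5 + 8))) = -16279692 - (18920 - 220*(3 - 5/13)) = -16279692 - (18920 - 220*34/13) = -16279692 - (18920 - 7480/13) = -16279692 - 1*238480/13 = -16279692 - 238480/13 = -211874476/13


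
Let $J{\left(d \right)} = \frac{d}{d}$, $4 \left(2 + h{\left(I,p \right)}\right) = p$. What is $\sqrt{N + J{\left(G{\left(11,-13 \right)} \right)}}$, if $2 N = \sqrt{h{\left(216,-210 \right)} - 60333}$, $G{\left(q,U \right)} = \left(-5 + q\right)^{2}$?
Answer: $\frac{\sqrt{4 + 5 i \sqrt{9662}}}{2} \approx 7.87 + 7.8062 i$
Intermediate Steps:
$h{\left(I,p \right)} = -2 + \frac{p}{4}$
$J{\left(d \right)} = 1$
$N = \frac{5 i \sqrt{9662}}{4}$ ($N = \frac{\sqrt{\left(-2 + \frac{1}{4} \left(-210\right)\right) - 60333}}{2} = \frac{\sqrt{\left(-2 - \frac{105}{2}\right) - 60333}}{2} = \frac{\sqrt{- \frac{109}{2} - 60333}}{2} = \frac{\sqrt{- \frac{120775}{2}}}{2} = \frac{\frac{5}{2} i \sqrt{9662}}{2} = \frac{5 i \sqrt{9662}}{4} \approx 122.87 i$)
$\sqrt{N + J{\left(G{\left(11,-13 \right)} \right)}} = \sqrt{\frac{5 i \sqrt{9662}}{4} + 1} = \sqrt{1 + \frac{5 i \sqrt{9662}}{4}}$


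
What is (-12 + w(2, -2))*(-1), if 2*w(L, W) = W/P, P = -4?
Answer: 47/4 ≈ 11.750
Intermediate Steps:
w(L, W) = -W/8 (w(L, W) = (W/(-4))/2 = (W*(-¼))/2 = (-W/4)/2 = -W/8)
(-12 + w(2, -2))*(-1) = (-12 - ⅛*(-2))*(-1) = (-12 + ¼)*(-1) = -47/4*(-1) = 47/4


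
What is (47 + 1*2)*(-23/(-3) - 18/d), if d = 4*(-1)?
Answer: 3577/6 ≈ 596.17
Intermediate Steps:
d = -4
(47 + 1*2)*(-23/(-3) - 18/d) = (47 + 1*2)*(-23/(-3) - 18/(-4)) = (47 + 2)*(-23*(-⅓) - 18*(-¼)) = 49*(23/3 + 9/2) = 49*(73/6) = 3577/6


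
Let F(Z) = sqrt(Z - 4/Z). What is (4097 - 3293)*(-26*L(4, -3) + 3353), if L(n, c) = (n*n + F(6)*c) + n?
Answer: 2277732 + 83616*sqrt(3) ≈ 2.4226e+6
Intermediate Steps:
L(n, c) = n + n**2 + 4*c*sqrt(3)/3 (L(n, c) = (n*n + sqrt(6 - 4/6)*c) + n = (n**2 + sqrt(6 - 4*1/6)*c) + n = (n**2 + sqrt(6 - 2/3)*c) + n = (n**2 + sqrt(16/3)*c) + n = (n**2 + (4*sqrt(3)/3)*c) + n = (n**2 + 4*c*sqrt(3)/3) + n = n + n**2 + 4*c*sqrt(3)/3)
(4097 - 3293)*(-26*L(4, -3) + 3353) = (4097 - 3293)*(-26*(4 + 4**2 + (4/3)*(-3)*sqrt(3)) + 3353) = 804*(-26*(4 + 16 - 4*sqrt(3)) + 3353) = 804*(-26*(20 - 4*sqrt(3)) + 3353) = 804*((-520 + 104*sqrt(3)) + 3353) = 804*(2833 + 104*sqrt(3)) = 2277732 + 83616*sqrt(3)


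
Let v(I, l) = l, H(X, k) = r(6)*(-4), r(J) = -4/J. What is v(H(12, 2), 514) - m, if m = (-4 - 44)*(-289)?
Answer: -13358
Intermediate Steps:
m = 13872 (m = -48*(-289) = 13872)
H(X, k) = 8/3 (H(X, k) = -4/6*(-4) = -4*1/6*(-4) = -2/3*(-4) = 8/3)
v(H(12, 2), 514) - m = 514 - 1*13872 = 514 - 13872 = -13358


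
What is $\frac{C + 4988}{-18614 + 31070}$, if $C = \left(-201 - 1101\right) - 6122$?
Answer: $- \frac{203}{1038} \approx -0.19557$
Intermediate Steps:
$C = -7424$ ($C = -1302 - 6122 = -7424$)
$\frac{C + 4988}{-18614 + 31070} = \frac{-7424 + 4988}{-18614 + 31070} = - \frac{2436}{12456} = \left(-2436\right) \frac{1}{12456} = - \frac{203}{1038}$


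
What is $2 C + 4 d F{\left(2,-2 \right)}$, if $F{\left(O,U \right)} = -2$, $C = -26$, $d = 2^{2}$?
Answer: $-84$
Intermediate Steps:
$d = 4$
$2 C + 4 d F{\left(2,-2 \right)} = 2 \left(-26\right) + 4 \cdot 4 \left(-2\right) = -52 + 16 \left(-2\right) = -52 - 32 = -84$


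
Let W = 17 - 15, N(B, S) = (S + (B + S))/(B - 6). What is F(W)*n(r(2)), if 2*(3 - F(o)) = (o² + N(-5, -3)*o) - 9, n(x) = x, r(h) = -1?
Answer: -9/2 ≈ -4.5000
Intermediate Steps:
N(B, S) = (B + 2*S)/(-6 + B)
W = 2
F(o) = 15/2 - o/2 - o²/2 (F(o) = 3 - ((o² + ((-5 + 2*(-3))/(-6 - 5))*o) - 9)/2 = 3 - ((o² + ((-5 - 6)/(-11))*o) - 9)/2 = 3 - ((o² + (-1/11*(-11))*o) - 9)/2 = 3 - ((o² + 1*o) - 9)/2 = 3 - ((o² + o) - 9)/2 = 3 - ((o + o²) - 9)/2 = 3 - (-9 + o + o²)/2 = 3 + (9/2 - o/2 - o²/2) = 15/2 - o/2 - o²/2)
F(W)*n(r(2)) = (15/2 - ½*2 - ½*2²)*(-1) = (15/2 - 1 - ½*4)*(-1) = (15/2 - 1 - 2)*(-1) = (9/2)*(-1) = -9/2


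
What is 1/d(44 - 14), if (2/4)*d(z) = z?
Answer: 1/60 ≈ 0.016667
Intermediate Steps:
d(z) = 2*z
1/d(44 - 14) = 1/(2*(44 - 14)) = 1/(2*30) = 1/60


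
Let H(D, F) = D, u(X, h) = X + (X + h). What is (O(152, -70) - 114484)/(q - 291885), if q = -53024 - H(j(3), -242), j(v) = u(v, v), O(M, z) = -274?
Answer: 8197/24637 ≈ 0.33271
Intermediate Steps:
u(X, h) = h + 2*X
j(v) = 3*v (j(v) = v + 2*v = 3*v)
q = -53033 (q = -53024 - 3*3 = -53024 - 1*9 = -53024 - 9 = -53033)
(O(152, -70) - 114484)/(q - 291885) = (-274 - 114484)/(-53033 - 291885) = -114758/(-344918) = -114758*(-1/344918) = 8197/24637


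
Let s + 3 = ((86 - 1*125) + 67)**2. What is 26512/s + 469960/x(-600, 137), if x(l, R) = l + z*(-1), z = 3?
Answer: -351052024/470943 ≈ -745.42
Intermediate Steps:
s = 781 (s = -3 + ((86 - 1*125) + 67)**2 = -3 + ((86 - 125) + 67)**2 = -3 + (-39 + 67)**2 = -3 + 28**2 = -3 + 784 = 781)
x(l, R) = -3 + l (x(l, R) = l + 3*(-1) = l - 3 = -3 + l)
26512/s + 469960/x(-600, 137) = 26512/781 + 469960/(-3 - 600) = 26512*(1/781) + 469960/(-603) = 26512/781 + 469960*(-1/603) = 26512/781 - 469960/603 = -351052024/470943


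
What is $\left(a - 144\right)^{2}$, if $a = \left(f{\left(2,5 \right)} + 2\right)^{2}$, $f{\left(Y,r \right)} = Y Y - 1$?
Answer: $14161$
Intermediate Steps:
$f{\left(Y,r \right)} = -1 + Y^{2}$ ($f{\left(Y,r \right)} = Y^{2} - 1 = -1 + Y^{2}$)
$a = 25$ ($a = \left(\left(-1 + 2^{2}\right) + 2\right)^{2} = \left(\left(-1 + 4\right) + 2\right)^{2} = \left(3 + 2\right)^{2} = 5^{2} = 25$)
$\left(a - 144\right)^{2} = \left(25 - 144\right)^{2} = \left(-119\right)^{2} = 14161$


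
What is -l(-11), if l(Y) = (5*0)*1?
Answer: 0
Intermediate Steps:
l(Y) = 0 (l(Y) = 0*1 = 0)
-l(-11) = -1*0 = 0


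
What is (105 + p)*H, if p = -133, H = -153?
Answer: 4284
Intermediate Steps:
(105 + p)*H = (105 - 133)*(-153) = -28*(-153) = 4284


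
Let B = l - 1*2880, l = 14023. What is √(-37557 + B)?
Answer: I*√26414 ≈ 162.52*I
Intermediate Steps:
B = 11143 (B = 14023 - 1*2880 = 14023 - 2880 = 11143)
√(-37557 + B) = √(-37557 + 11143) = √(-26414) = I*√26414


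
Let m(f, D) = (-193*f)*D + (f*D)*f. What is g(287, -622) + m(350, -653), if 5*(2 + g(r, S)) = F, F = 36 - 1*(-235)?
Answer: -179411489/5 ≈ -3.5882e+7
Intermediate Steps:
F = 271 (F = 36 + 235 = 271)
g(r, S) = 261/5 (g(r, S) = -2 + (1/5)*271 = -2 + 271/5 = 261/5)
m(f, D) = D*f**2 - 193*D*f (m(f, D) = -193*D*f + (D*f)*f = -193*D*f + D*f**2 = D*f**2 - 193*D*f)
g(287, -622) + m(350, -653) = 261/5 - 653*350*(-193 + 350) = 261/5 - 653*350*157 = 261/5 - 35882350 = -179411489/5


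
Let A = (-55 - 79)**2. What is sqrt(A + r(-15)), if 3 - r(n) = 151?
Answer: 4*sqrt(1113) ≈ 133.45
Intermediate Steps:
r(n) = -148 (r(n) = 3 - 1*151 = 3 - 151 = -148)
A = 17956 (A = (-134)**2 = 17956)
sqrt(A + r(-15)) = sqrt(17956 - 148) = sqrt(17808) = 4*sqrt(1113)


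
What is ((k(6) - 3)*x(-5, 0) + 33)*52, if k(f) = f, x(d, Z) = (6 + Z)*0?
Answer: 1716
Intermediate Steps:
x(d, Z) = 0
((k(6) - 3)*x(-5, 0) + 33)*52 = ((6 - 3)*0 + 33)*52 = (3*0 + 33)*52 = (0 + 33)*52 = 33*52 = 1716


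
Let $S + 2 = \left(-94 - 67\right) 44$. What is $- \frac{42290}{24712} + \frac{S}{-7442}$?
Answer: $- \frac{34903237}{45976676} \approx -0.75915$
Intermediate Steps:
$S = -7086$ ($S = -2 + \left(-94 - 67\right) 44 = -2 - 7084 = -7086$)
$- \frac{42290}{24712} + \frac{S}{-7442} = - \frac{42290}{24712} - \frac{7086}{-7442} = \left(-42290\right) \frac{1}{24712} - - \frac{3543}{3721} = - \frac{21145}{12356} + \frac{3543}{3721} = - \frac{34903237}{45976676}$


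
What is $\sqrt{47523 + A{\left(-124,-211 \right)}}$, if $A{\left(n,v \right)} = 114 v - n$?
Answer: $\sqrt{23593} \approx 153.6$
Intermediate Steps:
$A{\left(n,v \right)} = - n + 114 v$
$\sqrt{47523 + A{\left(-124,-211 \right)}} = \sqrt{47523 + \left(\left(-1\right) \left(-124\right) + 114 \left(-211\right)\right)} = \sqrt{47523 + \left(124 - 24054\right)} = \sqrt{47523 - 23930} = \sqrt{23593}$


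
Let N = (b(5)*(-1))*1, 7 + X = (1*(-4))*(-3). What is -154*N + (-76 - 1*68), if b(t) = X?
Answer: 626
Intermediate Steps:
X = 5 (X = -7 + (1*(-4))*(-3) = -7 - 4*(-3) = -7 + 12 = 5)
b(t) = 5
N = -5 (N = (5*(-1))*1 = -5*1 = -5)
-154*N + (-76 - 1*68) = -154*(-5) + (-76 - 1*68) = 770 + (-76 - 68) = 770 - 144 = 626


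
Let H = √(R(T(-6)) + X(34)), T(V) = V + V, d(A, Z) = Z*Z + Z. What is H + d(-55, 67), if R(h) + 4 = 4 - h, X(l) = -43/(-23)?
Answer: 4556 + √7337/23 ≈ 4559.7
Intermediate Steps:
X(l) = 43/23 (X(l) = -43*(-1/23) = 43/23)
d(A, Z) = Z + Z² (d(A, Z) = Z² + Z = Z + Z²)
T(V) = 2*V
R(h) = -h (R(h) = -4 + (4 - h) = -h)
H = √7337/23 (H = √(-2*(-6) + 43/23) = √(-1*(-12) + 43/23) = √(12 + 43/23) = √(319/23) = √7337/23 ≈ 3.7242)
H + d(-55, 67) = √7337/23 + 67*(1 + 67) = √7337/23 + 67*68 = √7337/23 + 4556 = 4556 + √7337/23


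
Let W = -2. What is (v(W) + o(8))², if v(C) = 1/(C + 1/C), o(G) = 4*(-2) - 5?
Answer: 4489/25 ≈ 179.56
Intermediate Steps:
o(G) = -13 (o(G) = -8 - 5 = -13)
(v(W) + o(8))² = (-2/(1 + (-2)²) - 13)² = (-2/(1 + 4) - 13)² = (-2/5 - 13)² = (-2*⅕ - 13)² = (-⅖ - 13)² = (-67/5)² = 4489/25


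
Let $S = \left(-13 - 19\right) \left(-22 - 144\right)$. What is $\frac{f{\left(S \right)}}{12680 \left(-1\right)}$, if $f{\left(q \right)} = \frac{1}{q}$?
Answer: $- \frac{1}{67356160} \approx -1.4846 \cdot 10^{-8}$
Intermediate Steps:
$S = 5312$ ($S = \left(-32\right) \left(-166\right) = 5312$)
$\frac{f{\left(S \right)}}{12680 \left(-1\right)} = \frac{1}{5312 \cdot 12680 \left(-1\right)} = \frac{1}{5312 \left(-12680\right)} = \frac{1}{5312} \left(- \frac{1}{12680}\right) = - \frac{1}{67356160}$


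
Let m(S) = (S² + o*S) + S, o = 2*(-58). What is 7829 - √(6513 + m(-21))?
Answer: 7829 - 3*√1041 ≈ 7732.2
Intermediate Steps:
o = -116
m(S) = S² - 115*S (m(S) = (S² - 116*S) + S = S² - 115*S)
7829 - √(6513 + m(-21)) = 7829 - √(6513 - 21*(-115 - 21)) = 7829 - √(6513 - 21*(-136)) = 7829 - √(6513 + 2856) = 7829 - √9369 = 7829 - 3*√1041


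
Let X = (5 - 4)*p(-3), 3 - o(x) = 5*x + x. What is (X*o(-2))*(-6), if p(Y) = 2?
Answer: -180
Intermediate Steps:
o(x) = 3 - 6*x (o(x) = 3 - (5*x + x) = 3 - 6*x)
X = 2 (X = (5 - 4)*2 = 1*2 = 2)
(X*o(-2))*(-6) = (2*(3 - 6*(-2)))*(-6) = (2*(3 + 12))*(-6) = (2*15)*(-6) = 30*(-6) = -180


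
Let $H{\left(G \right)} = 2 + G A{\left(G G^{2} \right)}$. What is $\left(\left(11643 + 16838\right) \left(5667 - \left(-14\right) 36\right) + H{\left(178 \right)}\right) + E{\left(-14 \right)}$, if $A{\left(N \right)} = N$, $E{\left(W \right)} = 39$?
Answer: $1179632148$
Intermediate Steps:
$H{\left(G \right)} = 2 + G^{4}$ ($H{\left(G \right)} = 2 + G G G^{2} = 2 + G G^{3} = 2 + G^{4}$)
$\left(\left(11643 + 16838\right) \left(5667 - \left(-14\right) 36\right) + H{\left(178 \right)}\right) + E{\left(-14 \right)} = \left(\left(11643 + 16838\right) \left(5667 - \left(-14\right) 36\right) + \left(2 + 178^{4}\right)\right) + 39 = \left(28481 \left(5667 - -504\right) + \left(2 + 1003875856\right)\right) + 39 = \left(28481 \left(5667 + 504\right) + 1003875858\right) + 39 = \left(28481 \cdot 6171 + 1003875858\right) + 39 = \left(175756251 + 1003875858\right) + 39 = 1179632109 + 39 = 1179632148$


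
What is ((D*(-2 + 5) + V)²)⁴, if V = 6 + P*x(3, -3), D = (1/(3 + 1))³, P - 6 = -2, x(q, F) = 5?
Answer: 59632744654022825331611041/281474976710656 ≈ 2.1186e+11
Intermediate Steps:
P = 4 (P = 6 - 2 = 4)
D = 1/64 (D = (1/4)³ = (¼)³ = 1/64 ≈ 0.015625)
V = 26 (V = 6 + 4*5 = 6 + 20 = 26)
((D*(-2 + 5) + V)²)⁴ = (((-2 + 5)/64 + 26)²)⁴ = (((1/64)*3 + 26)²)⁴ = ((3/64 + 26)²)⁴ = ((1667/64)²)⁴ = (2778889/4096)⁴ = 59632744654022825331611041/281474976710656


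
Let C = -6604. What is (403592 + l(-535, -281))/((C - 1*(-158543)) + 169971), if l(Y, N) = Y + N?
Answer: 201388/160955 ≈ 1.2512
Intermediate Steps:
l(Y, N) = N + Y
(403592 + l(-535, -281))/((C - 1*(-158543)) + 169971) = (403592 + (-281 - 535))/((-6604 - 1*(-158543)) + 169971) = (403592 - 816)/((-6604 + 158543) + 169971) = 402776/(151939 + 169971) = 402776/321910 = 402776*(1/321910) = 201388/160955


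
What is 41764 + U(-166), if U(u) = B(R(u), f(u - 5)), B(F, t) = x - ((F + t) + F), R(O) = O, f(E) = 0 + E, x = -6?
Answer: 42261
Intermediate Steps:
f(E) = E
B(F, t) = -6 - t - 2*F (B(F, t) = -6 - ((F + t) + F) = -6 - (t + 2*F) = -6 + (-t - 2*F) = -6 - t - 2*F)
U(u) = -1 - 3*u (U(u) = -6 - (u - 5) - 2*u = -6 - (-5 + u) - 2*u = -6 + (5 - u) - 2*u = -1 - 3*u)
41764 + U(-166) = 41764 + (-1 - 3*(-166)) = 41764 + (-1 + 498) = 41764 + 497 = 42261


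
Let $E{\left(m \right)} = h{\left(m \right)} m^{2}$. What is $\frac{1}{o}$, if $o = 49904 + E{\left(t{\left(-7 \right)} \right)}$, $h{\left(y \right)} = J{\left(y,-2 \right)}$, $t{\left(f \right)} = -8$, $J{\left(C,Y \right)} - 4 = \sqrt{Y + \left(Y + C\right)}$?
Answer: $\frac{1045}{52418224} - \frac{i \sqrt{3}}{19656834} \approx 1.9936 \cdot 10^{-5} - 8.8114 \cdot 10^{-8} i$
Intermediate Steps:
$J{\left(C,Y \right)} = 4 + \sqrt{C + 2 Y}$ ($J{\left(C,Y \right)} = 4 + \sqrt{Y + \left(Y + C\right)} = 4 + \sqrt{Y + \left(C + Y\right)} = 4 + \sqrt{C + 2 Y}$)
$h{\left(y \right)} = 4 + \sqrt{-4 + y}$ ($h{\left(y \right)} = 4 + \sqrt{y + 2 \left(-2\right)} = 4 + \sqrt{y - 4} = 4 + \sqrt{-4 + y}$)
$E{\left(m \right)} = m^{2} \left(4 + \sqrt{-4 + m}\right)$ ($E{\left(m \right)} = \left(4 + \sqrt{-4 + m}\right) m^{2} = m^{2} \left(4 + \sqrt{-4 + m}\right)$)
$o = 50160 + 128 i \sqrt{3}$ ($o = 49904 + \left(-8\right)^{2} \left(4 + \sqrt{-4 - 8}\right) = 49904 + 64 \left(4 + \sqrt{-12}\right) = 49904 + 64 \left(4 + 2 i \sqrt{3}\right) = 49904 + \left(256 + 128 i \sqrt{3}\right) = 50160 + 128 i \sqrt{3} \approx 50160.0 + 221.7 i$)
$\frac{1}{o} = \frac{1}{50160 + 128 i \sqrt{3}}$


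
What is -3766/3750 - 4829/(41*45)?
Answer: -835234/230625 ≈ -3.6216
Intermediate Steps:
-3766/3750 - 4829/(41*45) = -3766*1/3750 - 4829/1845 = -1883/1875 - 4829*1/1845 = -1883/1875 - 4829/1845 = -835234/230625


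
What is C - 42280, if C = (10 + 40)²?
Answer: -39780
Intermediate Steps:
C = 2500 (C = 50² = 2500)
C - 42280 = 2500 - 42280 = -39780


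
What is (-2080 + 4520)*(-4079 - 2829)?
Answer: -16855520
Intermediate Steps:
(-2080 + 4520)*(-4079 - 2829) = 2440*(-6908) = -16855520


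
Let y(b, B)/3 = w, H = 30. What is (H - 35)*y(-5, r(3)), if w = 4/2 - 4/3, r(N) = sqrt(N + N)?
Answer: -10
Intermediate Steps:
r(N) = sqrt(2)*sqrt(N) (r(N) = sqrt(2*N) = sqrt(2)*sqrt(N))
w = 2/3 (w = 4*(1/2) - 4*1/3 = 2 - 4/3 = 2/3 ≈ 0.66667)
y(b, B) = 2 (y(b, B) = 3*(2/3) = 2)
(H - 35)*y(-5, r(3)) = (30 - 35)*2 = -5*2 = -10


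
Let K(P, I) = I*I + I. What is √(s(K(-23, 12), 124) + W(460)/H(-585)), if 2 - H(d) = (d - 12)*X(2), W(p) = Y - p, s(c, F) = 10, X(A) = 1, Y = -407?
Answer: √3068677/599 ≈ 2.9245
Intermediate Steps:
K(P, I) = I + I² (K(P, I) = I² + I = I + I²)
W(p) = -407 - p
H(d) = 14 - d (H(d) = 2 - (d - 12) = 2 - (-12 + d) = 2 + (12 - d) = 14 - d)
√(s(K(-23, 12), 124) + W(460)/H(-585)) = √(10 + (-407 - 1*460)/(14 - 1*(-585))) = √(10 + (-407 - 460)/(14 + 585)) = √(10 - 867/599) = √(5123/599) = √3068677/599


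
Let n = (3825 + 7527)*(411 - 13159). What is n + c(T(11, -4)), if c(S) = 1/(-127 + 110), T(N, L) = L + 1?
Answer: -2460160033/17 ≈ -1.4472e+8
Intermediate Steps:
T(N, L) = 1 + L
n = -144715296 (n = 11352*(-12748) = -144715296)
c(S) = -1/17 (c(S) = 1/(-17) = -1/17)
n + c(T(11, -4)) = -144715296 - 1/17 = -2460160033/17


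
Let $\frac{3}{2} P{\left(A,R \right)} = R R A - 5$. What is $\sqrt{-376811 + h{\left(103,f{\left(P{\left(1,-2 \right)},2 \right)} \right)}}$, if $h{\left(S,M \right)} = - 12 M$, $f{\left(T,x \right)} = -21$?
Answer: $i \sqrt{376559} \approx 613.64 i$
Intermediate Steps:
$P{\left(A,R \right)} = - \frac{10}{3} + \frac{2 A R^{2}}{3}$ ($P{\left(A,R \right)} = \frac{2 \left(R R A - 5\right)}{3} = \frac{2 \left(R^{2} A - 5\right)}{3} = \frac{2 \left(A R^{2} - 5\right)}{3} = \frac{2 \left(-5 + A R^{2}\right)}{3} = - \frac{10}{3} + \frac{2 A R^{2}}{3}$)
$\sqrt{-376811 + h{\left(103,f{\left(P{\left(1,-2 \right)},2 \right)} \right)}} = \sqrt{-376811 - -252} = \sqrt{-376811 + 252} = \sqrt{-376559} = i \sqrt{376559}$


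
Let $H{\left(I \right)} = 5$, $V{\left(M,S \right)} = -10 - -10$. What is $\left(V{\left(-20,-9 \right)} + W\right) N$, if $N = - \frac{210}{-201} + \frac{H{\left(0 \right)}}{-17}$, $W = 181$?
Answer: $\frac{154755}{1139} \approx 135.87$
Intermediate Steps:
$V{\left(M,S \right)} = 0$ ($V{\left(M,S \right)} = -10 + 10 = 0$)
$N = \frac{855}{1139}$ ($N = - \frac{210}{-201} + \frac{5}{-17} = \left(-210\right) \left(- \frac{1}{201}\right) + 5 \left(- \frac{1}{17}\right) = \frac{70}{67} - \frac{5}{17} = \frac{855}{1139} \approx 0.75066$)
$\left(V{\left(-20,-9 \right)} + W\right) N = \left(0 + 181\right) \frac{855}{1139} = 181 \cdot \frac{855}{1139} = \frac{154755}{1139}$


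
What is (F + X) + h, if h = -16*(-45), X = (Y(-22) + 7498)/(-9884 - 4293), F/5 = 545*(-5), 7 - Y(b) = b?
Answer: -182961712/14177 ≈ -12906.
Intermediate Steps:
Y(b) = 7 - b
F = -13625 (F = 5*(545*(-5)) = 5*(-2725) = -13625)
X = -7527/14177 (X = ((7 - 1*(-22)) + 7498)/(-9884 - 4293) = ((7 + 22) + 7498)/(-14177) = (29 + 7498)*(-1/14177) = 7527*(-1/14177) = -7527/14177 ≈ -0.53093)
h = 720
(F + X) + h = (-13625 - 7527/14177) + 720 = -193169152/14177 + 720 = -182961712/14177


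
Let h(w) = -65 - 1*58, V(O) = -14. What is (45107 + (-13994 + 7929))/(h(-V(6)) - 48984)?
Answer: -13014/16369 ≈ -0.79504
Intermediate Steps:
h(w) = -123 (h(w) = -65 - 58 = -123)
(45107 + (-13994 + 7929))/(h(-V(6)) - 48984) = (45107 + (-13994 + 7929))/(-123 - 48984) = (45107 - 6065)/(-49107) = 39042*(-1/49107) = -13014/16369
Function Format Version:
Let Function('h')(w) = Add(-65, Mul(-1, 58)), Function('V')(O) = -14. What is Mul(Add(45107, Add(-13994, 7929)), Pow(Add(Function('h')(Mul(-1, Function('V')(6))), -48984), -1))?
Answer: Rational(-13014, 16369) ≈ -0.79504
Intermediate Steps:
Function('h')(w) = -123 (Function('h')(w) = Add(-65, -58) = -123)
Mul(Add(45107, Add(-13994, 7929)), Pow(Add(Function('h')(Mul(-1, Function('V')(6))), -48984), -1)) = Mul(Add(45107, Add(-13994, 7929)), Pow(Add(-123, -48984), -1)) = Mul(Add(45107, -6065), Pow(-49107, -1)) = Mul(39042, Rational(-1, 49107)) = Rational(-13014, 16369)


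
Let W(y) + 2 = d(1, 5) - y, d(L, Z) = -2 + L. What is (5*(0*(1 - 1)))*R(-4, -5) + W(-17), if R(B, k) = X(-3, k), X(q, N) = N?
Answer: 14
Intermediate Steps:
R(B, k) = k
W(y) = -3 - y (W(y) = -2 + ((-2 + 1) - y) = -2 + (-1 - y) = -3 - y)
(5*(0*(1 - 1)))*R(-4, -5) + W(-17) = (5*(0*(1 - 1)))*(-5) + (-3 - 1*(-17)) = (5*(0*0))*(-5) + (-3 + 17) = (5*0)*(-5) + 14 = 0*(-5) + 14 = 0 + 14 = 14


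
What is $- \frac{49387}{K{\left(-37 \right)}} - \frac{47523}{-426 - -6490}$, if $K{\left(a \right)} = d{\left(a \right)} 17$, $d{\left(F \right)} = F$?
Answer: $\frac{269590801}{3814256} \approx 70.68$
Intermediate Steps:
$K{\left(a \right)} = 17 a$ ($K{\left(a \right)} = a 17 = 17 a$)
$- \frac{49387}{K{\left(-37 \right)}} - \frac{47523}{-426 - -6490} = - \frac{49387}{17 \left(-37\right)} - \frac{47523}{-426 - -6490} = - \frac{49387}{-629} - \frac{47523}{-426 + 6490} = \left(-49387\right) \left(- \frac{1}{629}\right) - \frac{47523}{6064} = \frac{49387}{629} - \frac{47523}{6064} = \frac{269590801}{3814256}$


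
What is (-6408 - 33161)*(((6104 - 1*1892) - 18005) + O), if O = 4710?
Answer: 359405227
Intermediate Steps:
(-6408 - 33161)*(((6104 - 1*1892) - 18005) + O) = (-6408 - 33161)*(((6104 - 1*1892) - 18005) + 4710) = -39569*(((6104 - 1892) - 18005) + 4710) = -39569*((4212 - 18005) + 4710) = -39569*(-13793 + 4710) = -39569*(-9083) = 359405227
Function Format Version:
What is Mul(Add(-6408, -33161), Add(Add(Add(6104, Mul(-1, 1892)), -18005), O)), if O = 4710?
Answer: 359405227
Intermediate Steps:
Mul(Add(-6408, -33161), Add(Add(Add(6104, Mul(-1, 1892)), -18005), O)) = Mul(Add(-6408, -33161), Add(Add(Add(6104, Mul(-1, 1892)), -18005), 4710)) = Mul(-39569, Add(Add(Add(6104, -1892), -18005), 4710)) = Mul(-39569, Add(Add(4212, -18005), 4710)) = Mul(-39569, Add(-13793, 4710)) = Mul(-39569, -9083) = 359405227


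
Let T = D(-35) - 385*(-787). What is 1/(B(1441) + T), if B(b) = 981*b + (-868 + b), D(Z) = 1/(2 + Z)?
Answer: 33/56667236 ≈ 5.8235e-7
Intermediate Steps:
B(b) = -868 + 982*b
T = 9998834/33 (T = 1/(2 - 35) - 385*(-787) = 1/(-33) + 302995 = -1/33 + 302995 = 9998834/33 ≈ 3.0300e+5)
1/(B(1441) + T) = 1/((-868 + 982*1441) + 9998834/33) = 1/((-868 + 1415062) + 9998834/33) = 1/(1414194 + 9998834/33) = 1/(56667236/33) = 33/56667236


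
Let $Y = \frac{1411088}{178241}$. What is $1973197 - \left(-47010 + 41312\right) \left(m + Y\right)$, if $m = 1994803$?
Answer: $\frac{289473716900565}{25463} \approx 1.1368 \cdot 10^{10}$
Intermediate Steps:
$Y = \frac{201584}{25463}$ ($Y = 1411088 \cdot \frac{1}{178241} = \frac{201584}{25463} \approx 7.9167$)
$1973197 - \left(-47010 + 41312\right) \left(m + Y\right) = 1973197 - \left(-47010 + 41312\right) \left(1994803 + \frac{201584}{25463}\right) = 1973197 - \left(-5698\right) \frac{50793870373}{25463} = 1973197 - - \frac{289423473385354}{25463} = 1973197 + \frac{289423473385354}{25463} = \frac{289473716900565}{25463}$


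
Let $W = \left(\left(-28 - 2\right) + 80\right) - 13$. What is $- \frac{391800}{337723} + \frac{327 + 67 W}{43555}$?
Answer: $- \frac{16117198262}{14709525265} \approx -1.0957$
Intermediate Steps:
$W = 37$ ($W = \left(-30 + 80\right) - 13 = 50 - 13 = 37$)
$- \frac{391800}{337723} + \frac{327 + 67 W}{43555} = - \frac{391800}{337723} + \frac{327 + 67 \cdot 37}{43555} = \left(-391800\right) \frac{1}{337723} + \left(327 + 2479\right) \frac{1}{43555} = - \frac{391800}{337723} + 2806 \cdot \frac{1}{43555} = - \frac{391800}{337723} + \frac{2806}{43555} = - \frac{16117198262}{14709525265}$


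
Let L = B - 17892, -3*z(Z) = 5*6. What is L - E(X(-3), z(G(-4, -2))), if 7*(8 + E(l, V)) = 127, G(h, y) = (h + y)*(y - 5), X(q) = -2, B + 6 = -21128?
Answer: -273253/7 ≈ -39036.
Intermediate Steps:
B = -21134 (B = -6 - 21128 = -21134)
G(h, y) = (-5 + y)*(h + y) (G(h, y) = (h + y)*(-5 + y) = (-5 + y)*(h + y))
z(Z) = -10 (z(Z) = -5*6/3 = -⅓*30 = -10)
E(l, V) = 71/7 (E(l, V) = -8 + (⅐)*127 = -8 + 127/7 = 71/7)
L = -39026 (L = -21134 - 17892 = -39026)
L - E(X(-3), z(G(-4, -2))) = -39026 - 1*71/7 = -39026 - 71/7 = -273253/7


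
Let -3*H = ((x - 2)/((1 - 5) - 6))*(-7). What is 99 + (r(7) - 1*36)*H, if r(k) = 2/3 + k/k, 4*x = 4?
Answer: 8189/90 ≈ 90.989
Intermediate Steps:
x = 1 (x = (1/4)*4 = 1)
r(k) = 5/3 (r(k) = 2*(1/3) + 1 = 2/3 + 1 = 5/3)
H = 7/30 (H = -(1 - 2)/((1 - 5) - 6)*(-7)/3 = -(-1/(-4 - 6))*(-7)/3 = -(-1/(-10))*(-7)/3 = -(-1*(-1/10))*(-7)/3 = -(-7)/30 = -1/3*(-7/10) = 7/30 ≈ 0.23333)
99 + (r(7) - 1*36)*H = 99 + (5/3 - 1*36)*(7/30) = 99 + (5/3 - 36)*(7/30) = 99 - 103/3*7/30 = 99 - 721/90 = 8189/90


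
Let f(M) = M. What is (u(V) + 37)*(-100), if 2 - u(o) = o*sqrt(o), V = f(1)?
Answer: -3800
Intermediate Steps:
V = 1
u(o) = 2 - o**(3/2) (u(o) = 2 - o*sqrt(o) = 2 - o**(3/2))
(u(V) + 37)*(-100) = ((2 - 1**(3/2)) + 37)*(-100) = ((2 - 1*1) + 37)*(-100) = ((2 - 1) + 37)*(-100) = (1 + 37)*(-100) = 38*(-100) = -3800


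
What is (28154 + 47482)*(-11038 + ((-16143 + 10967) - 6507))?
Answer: -1718525556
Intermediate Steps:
(28154 + 47482)*(-11038 + ((-16143 + 10967) - 6507)) = 75636*(-11038 + (-5176 - 6507)) = 75636*(-11038 - 11683) = 75636*(-22721) = -1718525556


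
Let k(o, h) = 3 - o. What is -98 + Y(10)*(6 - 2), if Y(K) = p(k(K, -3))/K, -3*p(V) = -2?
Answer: -1466/15 ≈ -97.733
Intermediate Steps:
p(V) = 2/3 (p(V) = -1/3*(-2) = 2/3)
Y(K) = 2/(3*K)
-98 + Y(10)*(6 - 2) = -98 + ((2/3)/10)*(6 - 2) = -98 + ((2/3)*(1/10))*4 = -98 + (1/15)*4 = -98 + 4/15 = -1466/15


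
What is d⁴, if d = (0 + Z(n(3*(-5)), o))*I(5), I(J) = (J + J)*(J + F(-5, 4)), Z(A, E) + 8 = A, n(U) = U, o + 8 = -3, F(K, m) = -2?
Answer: 226671210000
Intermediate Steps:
o = -11 (o = -8 - 3 = -11)
Z(A, E) = -8 + A
I(J) = 2*J*(-2 + J) (I(J) = (J + J)*(J - 2) = (2*J)*(-2 + J) = 2*J*(-2 + J))
d = -690 (d = (0 + (-8 + 3*(-5)))*(2*5*(-2 + 5)) = (0 + (-8 - 15))*(2*5*3) = (0 - 23)*30 = -23*30 = -690)
d⁴ = (-690)⁴ = 226671210000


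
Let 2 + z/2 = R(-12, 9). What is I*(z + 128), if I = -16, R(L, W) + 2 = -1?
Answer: -1888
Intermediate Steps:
R(L, W) = -3 (R(L, W) = -2 - 1 = -3)
z = -10 (z = -4 + 2*(-3) = -4 - 6 = -10)
I*(z + 128) = -16*(-10 + 128) = -16*118 = -1888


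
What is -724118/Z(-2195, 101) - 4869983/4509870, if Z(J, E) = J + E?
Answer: 180860016681/524648210 ≈ 344.73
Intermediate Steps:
Z(J, E) = E + J
-724118/Z(-2195, 101) - 4869983/4509870 = -724118/(101 - 2195) - 4869983/4509870 = -724118/(-2094) - 4869983*1/4509870 = -724118*(-1/2094) - 4869983/4509870 = 362059/1047 - 4869983/4509870 = 180860016681/524648210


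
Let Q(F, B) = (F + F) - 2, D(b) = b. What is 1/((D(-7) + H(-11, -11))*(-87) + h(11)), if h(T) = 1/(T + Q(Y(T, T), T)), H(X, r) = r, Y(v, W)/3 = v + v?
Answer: 141/220807 ≈ 0.00063857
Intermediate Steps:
Y(v, W) = 6*v (Y(v, W) = 3*(v + v) = 3*(2*v) = 6*v)
Q(F, B) = -2 + 2*F (Q(F, B) = 2*F - 2 = -2 + 2*F)
h(T) = 1/(-2 + 13*T) (h(T) = 1/(T + (-2 + 2*(6*T))) = 1/(T + (-2 + 12*T)) = 1/(-2 + 13*T))
1/((D(-7) + H(-11, -11))*(-87) + h(11)) = 1/((-7 - 11)*(-87) + 1/(-2 + 13*11)) = 1/(-18*(-87) + 1/(-2 + 143)) = 1/(1566 + 1/141) = 1/(220807/141) = 141/220807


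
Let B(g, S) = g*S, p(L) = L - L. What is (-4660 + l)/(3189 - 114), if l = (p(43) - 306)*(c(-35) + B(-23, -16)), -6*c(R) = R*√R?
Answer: -117268/3075 - 119*I*√35/205 ≈ -38.136 - 3.4342*I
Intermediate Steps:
p(L) = 0
c(R) = -R^(3/2)/6 (c(R) = -R*√R/6 = -R^(3/2)/6)
B(g, S) = S*g
l = -112608 - 1785*I*√35 (l = (0 - 306)*(-(-35)*I*√35/6 - 16*(-23)) = -306*(-(-35)*I*√35/6 + 368) = -306*(35*I*√35/6 + 368) = -306*(368 + 35*I*√35/6) = -112608 - 1785*I*√35 ≈ -1.1261e+5 - 10560.0*I)
(-4660 + l)/(3189 - 114) = (-4660 + (-112608 - 1785*I*√35))/(3189 - 114) = (-117268 - 1785*I*√35)/3075 = (-117268 - 1785*I*√35)*(1/3075) = -117268/3075 - 119*I*√35/205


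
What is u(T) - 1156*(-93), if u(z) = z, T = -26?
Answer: 107482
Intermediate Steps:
u(T) - 1156*(-93) = -26 - 1156*(-93) = -26 + 107508 = 107482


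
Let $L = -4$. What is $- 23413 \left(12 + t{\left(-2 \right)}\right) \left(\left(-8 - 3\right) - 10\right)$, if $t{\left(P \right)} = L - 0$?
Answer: $3933384$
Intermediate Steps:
$t{\left(P \right)} = -4$ ($t{\left(P \right)} = -4 - 0 = -4 + 0 = -4$)
$- 23413 \left(12 + t{\left(-2 \right)}\right) \left(\left(-8 - 3\right) - 10\right) = - 23413 \left(12 - 4\right) \left(\left(-8 - 3\right) - 10\right) = - 23413 \cdot 8 \left(-11 - 10\right) = - 23413 \cdot 8 \left(-21\right) = \left(-23413\right) \left(-168\right) = 3933384$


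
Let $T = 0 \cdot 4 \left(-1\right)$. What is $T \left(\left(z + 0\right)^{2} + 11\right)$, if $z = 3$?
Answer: $0$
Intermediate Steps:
$T = 0$ ($T = 0 \left(-1\right) = 0$)
$T \left(\left(z + 0\right)^{2} + 11\right) = 0 \left(\left(3 + 0\right)^{2} + 11\right) = 0 \left(3^{2} + 11\right) = 0 \left(9 + 11\right) = 0 \cdot 20 = 0$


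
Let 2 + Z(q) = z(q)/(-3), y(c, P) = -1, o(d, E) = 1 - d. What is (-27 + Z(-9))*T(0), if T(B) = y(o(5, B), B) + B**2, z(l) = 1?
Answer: 88/3 ≈ 29.333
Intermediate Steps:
T(B) = -1 + B**2
Z(q) = -7/3 (Z(q) = -2 + 1/(-3) = -2 + 1*(-1/3) = -2 - 1/3 = -7/3)
(-27 + Z(-9))*T(0) = (-27 - 7/3)*(-1 + 0**2) = -88*(-1 + 0)/3 = -88/3*(-1) = 88/3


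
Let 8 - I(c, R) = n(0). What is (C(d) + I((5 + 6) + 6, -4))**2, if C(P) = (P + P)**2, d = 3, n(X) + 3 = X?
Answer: 2209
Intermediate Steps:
n(X) = -3 + X
I(c, R) = 11 (I(c, R) = 8 - (-3 + 0) = 8 - 1*(-3) = 8 + 3 = 11)
C(P) = 4*P**2 (C(P) = (2*P)**2 = 4*P**2)
(C(d) + I((5 + 6) + 6, -4))**2 = (4*3**2 + 11)**2 = (4*9 + 11)**2 = (36 + 11)**2 = 47**2 = 2209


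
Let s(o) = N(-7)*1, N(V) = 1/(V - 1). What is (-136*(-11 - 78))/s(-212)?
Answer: -96832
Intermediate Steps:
N(V) = 1/(-1 + V)
s(o) = -⅛ (s(o) = 1/(-1 - 7) = 1/(-8) = -⅛*1 = -⅛)
(-136*(-11 - 78))/s(-212) = (-136*(-11 - 78))/(-⅛) = -136*(-89)*(-8) = 12104*(-8) = -96832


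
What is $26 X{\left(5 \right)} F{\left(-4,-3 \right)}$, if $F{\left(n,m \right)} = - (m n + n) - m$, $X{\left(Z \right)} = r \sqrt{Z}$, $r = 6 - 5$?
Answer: $- 130 \sqrt{5} \approx -290.69$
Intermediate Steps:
$r = 1$ ($r = 6 - 5 = 1$)
$X{\left(Z \right)} = \sqrt{Z}$ ($X{\left(Z \right)} = 1 \sqrt{Z} = \sqrt{Z}$)
$F{\left(n,m \right)} = - m - n - m n$ ($F{\left(n,m \right)} = - (n + m n) - m = \left(- n - m n\right) - m = - m - n - m n$)
$26 X{\left(5 \right)} F{\left(-4,-3 \right)} = 26 \sqrt{5} \left(\left(-1\right) \left(-3\right) - -4 - \left(-3\right) \left(-4\right)\right) = 26 \sqrt{5} \left(3 + 4 - 12\right) = 26 \sqrt{5} \left(-5\right) = - 130 \sqrt{5}$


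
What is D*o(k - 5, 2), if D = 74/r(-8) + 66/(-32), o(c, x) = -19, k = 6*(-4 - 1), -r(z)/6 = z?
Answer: 475/48 ≈ 9.8958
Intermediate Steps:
r(z) = -6*z
k = -30 (k = 6*(-5) = -30)
D = -25/48 (D = 74/((-6*(-8))) + 66/(-32) = 74/48 + 66*(-1/32) = 74*(1/48) - 33/16 = 37/24 - 33/16 = -25/48 ≈ -0.52083)
D*o(k - 5, 2) = -25/48*(-19) = 475/48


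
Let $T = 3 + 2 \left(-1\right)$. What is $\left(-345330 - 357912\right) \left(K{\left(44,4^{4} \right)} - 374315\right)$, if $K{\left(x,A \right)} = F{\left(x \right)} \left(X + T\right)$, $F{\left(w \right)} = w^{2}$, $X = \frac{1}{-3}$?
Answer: $262326378222$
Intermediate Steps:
$X = - \frac{1}{3} \approx -0.33333$
$T = 1$ ($T = 3 - 2 = 1$)
$K{\left(x,A \right)} = \frac{2 x^{2}}{3}$ ($K{\left(x,A \right)} = x^{2} \left(- \frac{1}{3} + 1\right) = x^{2} \cdot \frac{2}{3} = \frac{2 x^{2}}{3}$)
$\left(-345330 - 357912\right) \left(K{\left(44,4^{4} \right)} - 374315\right) = \left(-345330 - 357912\right) \left(\frac{2 \cdot 44^{2}}{3} - 374315\right) = - 703242 \left(\frac{2}{3} \cdot 1936 - 374315\right) = - 703242 \left(\frac{3872}{3} - 374315\right) = \left(-703242\right) \left(- \frac{1119073}{3}\right) = 262326378222$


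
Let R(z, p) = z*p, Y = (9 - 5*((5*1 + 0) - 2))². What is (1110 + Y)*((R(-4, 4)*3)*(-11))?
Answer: 605088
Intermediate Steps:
Y = 36 (Y = (9 - 5*((5 + 0) - 2))² = (9 - 5*(5 - 2))² = (9 - 5*3)² = (9 - 15)² = (-6)² = 36)
R(z, p) = p*z
(1110 + Y)*((R(-4, 4)*3)*(-11)) = (1110 + 36)*(((4*(-4))*3)*(-11)) = 1146*(-16*3*(-11)) = 1146*(-48*(-11)) = 1146*528 = 605088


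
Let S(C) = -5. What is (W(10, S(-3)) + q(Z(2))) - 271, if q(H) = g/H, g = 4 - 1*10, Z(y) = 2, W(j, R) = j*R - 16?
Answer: -340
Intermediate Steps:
W(j, R) = -16 + R*j (W(j, R) = R*j - 16 = -16 + R*j)
g = -6 (g = 4 - 10 = -6)
q(H) = -6/H
(W(10, S(-3)) + q(Z(2))) - 271 = ((-16 - 5*10) - 6/2) - 271 = ((-16 - 50) - 6*1/2) - 271 = (-66 - 3) - 271 = -69 - 271 = -340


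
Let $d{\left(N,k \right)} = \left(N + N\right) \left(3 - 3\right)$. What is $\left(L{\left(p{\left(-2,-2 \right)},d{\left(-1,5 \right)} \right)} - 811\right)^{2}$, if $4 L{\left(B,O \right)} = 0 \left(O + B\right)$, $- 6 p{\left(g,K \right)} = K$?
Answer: $657721$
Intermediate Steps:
$d{\left(N,k \right)} = 0$ ($d{\left(N,k \right)} = 2 N 0 = 0$)
$p{\left(g,K \right)} = - \frac{K}{6}$
$L{\left(B,O \right)} = 0$ ($L{\left(B,O \right)} = \frac{0 \left(O + B\right)}{4} = \frac{0 \left(B + O\right)}{4} = \frac{1}{4} \cdot 0 = 0$)
$\left(L{\left(p{\left(-2,-2 \right)},d{\left(-1,5 \right)} \right)} - 811\right)^{2} = \left(0 - 811\right)^{2} = \left(-811\right)^{2} = 657721$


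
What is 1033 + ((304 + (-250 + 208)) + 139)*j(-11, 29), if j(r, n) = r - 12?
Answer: -8190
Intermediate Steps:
j(r, n) = -12 + r
1033 + ((304 + (-250 + 208)) + 139)*j(-11, 29) = 1033 + ((304 + (-250 + 208)) + 139)*(-12 - 11) = 1033 + ((304 - 42) + 139)*(-23) = 1033 + (262 + 139)*(-23) = 1033 + 401*(-23) = 1033 - 9223 = -8190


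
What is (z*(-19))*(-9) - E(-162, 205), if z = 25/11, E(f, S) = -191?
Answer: 6376/11 ≈ 579.64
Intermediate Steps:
z = 25/11 (z = 25*(1/11) = 25/11 ≈ 2.2727)
(z*(-19))*(-9) - E(-162, 205) = ((25/11)*(-19))*(-9) - 1*(-191) = -475/11*(-9) + 191 = 4275/11 + 191 = 6376/11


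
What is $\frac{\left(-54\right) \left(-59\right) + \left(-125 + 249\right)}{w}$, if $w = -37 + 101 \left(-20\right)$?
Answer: $- \frac{3310}{2057} \approx -1.6091$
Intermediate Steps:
$w = -2057$ ($w = -37 - 2020 = -2057$)
$\frac{\left(-54\right) \left(-59\right) + \left(-125 + 249\right)}{w} = \frac{\left(-54\right) \left(-59\right) + \left(-125 + 249\right)}{-2057} = \left(3186 + 124\right) \left(- \frac{1}{2057}\right) = 3310 \left(- \frac{1}{2057}\right) = - \frac{3310}{2057}$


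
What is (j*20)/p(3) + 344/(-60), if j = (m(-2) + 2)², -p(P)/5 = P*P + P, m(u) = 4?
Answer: -266/15 ≈ -17.733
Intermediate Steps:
p(P) = -5*P - 5*P² (p(P) = -5*(P*P + P) = -5*(P² + P) = -5*(P + P²) = -5*P - 5*P²)
j = 36 (j = (4 + 2)² = 6² = 36)
(j*20)/p(3) + 344/(-60) = (36*20)/((-5*3*(1 + 3))) + 344/(-60) = 720/((-5*3*4)) + 344*(-1/60) = 720/(-60) - 86/15 = 720*(-1/60) - 86/15 = -12 - 86/15 = -266/15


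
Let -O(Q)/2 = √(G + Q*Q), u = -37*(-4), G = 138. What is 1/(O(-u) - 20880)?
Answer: -2610/54485779 + √22042/217943116 ≈ -4.7221e-5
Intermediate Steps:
u = 148
O(Q) = -2*√(138 + Q²) (O(Q) = -2*√(138 + Q*Q) = -2*√(138 + Q²))
1/(O(-u) - 20880) = 1/(-2*√(138 + (-1*148)²) - 20880) = 1/(-2*√(138 + (-148)²) - 20880) = 1/(-2*√(138 + 21904) - 20880) = 1/(-2*√22042 - 20880) = 1/(-20880 - 2*√22042)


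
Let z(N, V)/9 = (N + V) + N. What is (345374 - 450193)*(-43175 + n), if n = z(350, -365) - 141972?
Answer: 19090894108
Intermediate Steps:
z(N, V) = 9*V + 18*N (z(N, V) = 9*((N + V) + N) = 9*(V + 2*N) = 9*V + 18*N)
n = -138957 (n = (9*(-365) + 18*350) - 141972 = (-3285 + 6300) - 141972 = 3015 - 141972 = -138957)
(345374 - 450193)*(-43175 + n) = (345374 - 450193)*(-43175 - 138957) = -104819*(-182132) = 19090894108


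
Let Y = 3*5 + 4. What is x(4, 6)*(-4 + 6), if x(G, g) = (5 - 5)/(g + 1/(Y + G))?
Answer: 0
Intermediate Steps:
Y = 19 (Y = 15 + 4 = 19)
x(G, g) = 0 (x(G, g) = (5 - 5)/(g + 1/(19 + G)) = 0/(g + 1/(19 + G)) = 0)
x(4, 6)*(-4 + 6) = 0*(-4 + 6) = 0*2 = 0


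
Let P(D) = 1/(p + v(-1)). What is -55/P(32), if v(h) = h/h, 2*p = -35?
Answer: 1815/2 ≈ 907.50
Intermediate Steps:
p = -35/2 (p = (½)*(-35) = -35/2 ≈ -17.500)
v(h) = 1
P(D) = -2/33 (P(D) = 1/(-35/2 + 1) = 1/(-33/2) = -2/33)
-55/P(32) = -55/(-2/33) = -55*(-33/2) = 1815/2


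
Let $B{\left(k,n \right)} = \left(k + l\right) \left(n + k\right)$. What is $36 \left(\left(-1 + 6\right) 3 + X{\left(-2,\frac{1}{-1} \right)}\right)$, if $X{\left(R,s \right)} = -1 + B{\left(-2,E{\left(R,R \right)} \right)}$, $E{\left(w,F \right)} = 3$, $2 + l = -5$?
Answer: $180$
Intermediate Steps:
$l = -7$ ($l = -2 - 5 = -7$)
$B{\left(k,n \right)} = \left(-7 + k\right) \left(k + n\right)$ ($B{\left(k,n \right)} = \left(k - 7\right) \left(n + k\right) = \left(-7 + k\right) \left(k + n\right)$)
$X{\left(R,s \right)} = -10$ ($X{\left(R,s \right)} = -1 - \left(13 - 4\right) = -1 + \left(4 + 14 - 21 - 6\right) = -1 - 9 = -10$)
$36 \left(\left(-1 + 6\right) 3 + X{\left(-2,\frac{1}{-1} \right)}\right) = 36 \left(\left(-1 + 6\right) 3 - 10\right) = 36 \left(5 \cdot 3 - 10\right) = 36 \left(15 - 10\right) = 36 \cdot 5 = 180$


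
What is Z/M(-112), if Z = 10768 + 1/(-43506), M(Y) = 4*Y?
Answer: -468472607/19490688 ≈ -24.036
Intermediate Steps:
Z = 468472607/43506 (Z = 10768 - 1/43506 = 468472607/43506 ≈ 10768.)
Z/M(-112) = 468472607/(43506*((4*(-112)))) = (468472607/43506)/(-448) = (468472607/43506)*(-1/448) = -468472607/19490688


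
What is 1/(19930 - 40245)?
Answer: -1/20315 ≈ -4.9225e-5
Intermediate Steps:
1/(19930 - 40245) = 1/(-20315) = -1/20315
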